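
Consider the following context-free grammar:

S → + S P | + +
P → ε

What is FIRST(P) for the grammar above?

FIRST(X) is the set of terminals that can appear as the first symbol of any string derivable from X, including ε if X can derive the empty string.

We compute FIRST(P) using the standard algorithm.
FIRST(P) = {ε}
FIRST(S) = {+}
Therefore, FIRST(P) = {ε}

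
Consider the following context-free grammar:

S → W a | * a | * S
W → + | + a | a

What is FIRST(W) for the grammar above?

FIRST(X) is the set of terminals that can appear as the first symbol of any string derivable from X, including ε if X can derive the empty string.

We compute FIRST(W) using the standard algorithm.
FIRST(S) = {*, +, a}
FIRST(W) = {+, a}
Therefore, FIRST(W) = {+, a}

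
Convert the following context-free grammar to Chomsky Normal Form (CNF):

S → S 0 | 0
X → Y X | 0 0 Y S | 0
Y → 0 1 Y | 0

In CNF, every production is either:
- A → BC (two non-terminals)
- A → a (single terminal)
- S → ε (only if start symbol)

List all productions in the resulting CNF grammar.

T0 → 0; S → 0; X → 0; T1 → 1; Y → 0; S → S T0; X → Y X; X → T0 X0; X0 → T0 X1; X1 → Y S; Y → T0 X2; X2 → T1 Y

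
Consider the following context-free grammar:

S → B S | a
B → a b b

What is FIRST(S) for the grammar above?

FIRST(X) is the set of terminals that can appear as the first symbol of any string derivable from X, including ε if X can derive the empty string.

We compute FIRST(S) using the standard algorithm.
FIRST(B) = {a}
FIRST(S) = {a}
Therefore, FIRST(S) = {a}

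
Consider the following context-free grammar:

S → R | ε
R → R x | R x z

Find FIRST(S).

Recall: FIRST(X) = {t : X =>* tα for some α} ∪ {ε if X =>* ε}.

We compute FIRST(S) using the standard algorithm.
FIRST(R) = {}
FIRST(S) = {ε}
Therefore, FIRST(S) = {ε}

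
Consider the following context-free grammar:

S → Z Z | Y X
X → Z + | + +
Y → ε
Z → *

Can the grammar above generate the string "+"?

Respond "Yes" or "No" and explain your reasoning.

No - no valid derivation exists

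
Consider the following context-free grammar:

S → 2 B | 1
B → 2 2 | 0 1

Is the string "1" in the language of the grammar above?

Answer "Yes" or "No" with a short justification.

Yes - a valid derivation exists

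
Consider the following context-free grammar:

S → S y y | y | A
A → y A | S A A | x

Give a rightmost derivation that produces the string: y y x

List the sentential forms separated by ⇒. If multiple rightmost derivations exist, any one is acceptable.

S ⇒ A ⇒ y A ⇒ y y A ⇒ y y x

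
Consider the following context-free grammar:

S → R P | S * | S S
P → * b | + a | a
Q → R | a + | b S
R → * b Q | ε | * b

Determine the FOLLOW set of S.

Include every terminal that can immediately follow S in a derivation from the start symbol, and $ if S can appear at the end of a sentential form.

We compute FOLLOW(S) using the standard algorithm.
FOLLOW(S) starts with {$}.
FIRST(P) = {*, +, a}
FIRST(Q) = {*, a, b, ε}
FIRST(R) = {*, ε}
FIRST(S) = {*, +, a}
FOLLOW(P) = {$, *, +, a}
FOLLOW(Q) = {*, +, a}
FOLLOW(R) = {*, +, a}
FOLLOW(S) = {$, *, +, a}
Therefore, FOLLOW(S) = {$, *, +, a}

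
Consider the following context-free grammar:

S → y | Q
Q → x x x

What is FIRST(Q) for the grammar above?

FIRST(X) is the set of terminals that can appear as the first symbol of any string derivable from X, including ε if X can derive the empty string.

We compute FIRST(Q) using the standard algorithm.
FIRST(Q) = {x}
FIRST(S) = {x, y}
Therefore, FIRST(Q) = {x}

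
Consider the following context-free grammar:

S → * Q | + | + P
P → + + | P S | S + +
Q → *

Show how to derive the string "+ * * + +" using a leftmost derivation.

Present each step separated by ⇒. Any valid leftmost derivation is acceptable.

S ⇒ + P ⇒ + S + + ⇒ + * Q + + ⇒ + * * + +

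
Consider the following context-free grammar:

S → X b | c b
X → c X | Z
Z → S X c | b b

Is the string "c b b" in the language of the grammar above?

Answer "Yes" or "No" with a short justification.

No - no valid derivation exists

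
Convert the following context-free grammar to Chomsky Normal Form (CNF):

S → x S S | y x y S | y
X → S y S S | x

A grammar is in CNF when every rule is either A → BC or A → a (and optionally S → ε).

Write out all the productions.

TX → x; TY → y; S → y; X → x; S → TX X0; X0 → S S; S → TY X1; X1 → TX X2; X2 → TY S; X → S X3; X3 → TY X4; X4 → S S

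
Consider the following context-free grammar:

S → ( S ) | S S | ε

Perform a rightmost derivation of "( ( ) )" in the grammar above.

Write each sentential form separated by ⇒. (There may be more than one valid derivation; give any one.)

S ⇒ ( S ) ⇒ ( ( S ) ) ⇒ ( ( ) )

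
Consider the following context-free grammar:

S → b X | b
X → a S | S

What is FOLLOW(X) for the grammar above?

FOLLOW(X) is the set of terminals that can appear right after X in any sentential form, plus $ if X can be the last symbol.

We compute FOLLOW(X) using the standard algorithm.
FOLLOW(S) starts with {$}.
FIRST(S) = {b}
FIRST(X) = {a, b}
FOLLOW(S) = {$}
FOLLOW(X) = {$}
Therefore, FOLLOW(X) = {$}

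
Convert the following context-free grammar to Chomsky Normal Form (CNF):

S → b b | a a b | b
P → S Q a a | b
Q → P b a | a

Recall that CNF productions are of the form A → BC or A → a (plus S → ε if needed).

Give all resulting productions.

TB → b; TA → a; S → b; P → b; Q → a; S → TB TB; S → TA X0; X0 → TA TB; P → S X1; X1 → Q X2; X2 → TA TA; Q → P X3; X3 → TB TA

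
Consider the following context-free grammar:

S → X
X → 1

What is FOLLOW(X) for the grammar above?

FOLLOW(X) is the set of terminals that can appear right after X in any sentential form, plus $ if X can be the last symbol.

We compute FOLLOW(X) using the standard algorithm.
FOLLOW(S) starts with {$}.
FIRST(S) = {1}
FIRST(X) = {1}
FOLLOW(S) = {$}
FOLLOW(X) = {$}
Therefore, FOLLOW(X) = {$}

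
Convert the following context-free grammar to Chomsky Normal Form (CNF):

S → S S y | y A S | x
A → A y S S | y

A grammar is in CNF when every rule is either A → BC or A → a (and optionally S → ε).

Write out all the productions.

TY → y; S → x; A → y; S → S X0; X0 → S TY; S → TY X1; X1 → A S; A → A X2; X2 → TY X3; X3 → S S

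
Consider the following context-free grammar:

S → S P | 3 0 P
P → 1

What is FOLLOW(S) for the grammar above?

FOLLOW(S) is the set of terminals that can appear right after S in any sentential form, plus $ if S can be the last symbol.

We compute FOLLOW(S) using the standard algorithm.
FOLLOW(S) starts with {$}.
FIRST(P) = {1}
FIRST(S) = {3}
FOLLOW(P) = {$, 1}
FOLLOW(S) = {$, 1}
Therefore, FOLLOW(S) = {$, 1}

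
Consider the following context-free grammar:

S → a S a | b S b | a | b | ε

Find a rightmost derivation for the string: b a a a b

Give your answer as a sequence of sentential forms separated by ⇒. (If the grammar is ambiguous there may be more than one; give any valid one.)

S ⇒ b S b ⇒ b a S a b ⇒ b a a a b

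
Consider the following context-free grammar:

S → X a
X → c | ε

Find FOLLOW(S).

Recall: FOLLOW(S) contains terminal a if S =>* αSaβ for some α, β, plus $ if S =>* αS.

We compute FOLLOW(S) using the standard algorithm.
FOLLOW(S) starts with {$}.
FIRST(S) = {a, c}
FIRST(X) = {c, ε}
FOLLOW(S) = {$}
FOLLOW(X) = {a}
Therefore, FOLLOW(S) = {$}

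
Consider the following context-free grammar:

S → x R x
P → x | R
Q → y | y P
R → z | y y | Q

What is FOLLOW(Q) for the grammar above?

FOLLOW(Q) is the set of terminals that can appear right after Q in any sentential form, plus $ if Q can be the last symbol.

We compute FOLLOW(Q) using the standard algorithm.
FOLLOW(S) starts with {$}.
FIRST(P) = {x, y, z}
FIRST(Q) = {y}
FIRST(R) = {y, z}
FIRST(S) = {x}
FOLLOW(P) = {x}
FOLLOW(Q) = {x}
FOLLOW(R) = {x}
FOLLOW(S) = {$}
Therefore, FOLLOW(Q) = {x}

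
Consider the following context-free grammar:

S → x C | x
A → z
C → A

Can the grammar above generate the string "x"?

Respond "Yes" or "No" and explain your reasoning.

Yes - a valid derivation exists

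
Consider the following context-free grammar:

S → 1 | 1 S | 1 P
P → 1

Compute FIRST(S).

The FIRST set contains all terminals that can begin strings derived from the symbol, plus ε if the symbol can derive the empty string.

We compute FIRST(S) using the standard algorithm.
FIRST(P) = {1}
FIRST(S) = {1}
Therefore, FIRST(S) = {1}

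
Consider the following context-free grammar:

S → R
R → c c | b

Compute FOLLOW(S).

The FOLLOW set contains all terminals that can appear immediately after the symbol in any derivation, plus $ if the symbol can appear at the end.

We compute FOLLOW(S) using the standard algorithm.
FOLLOW(S) starts with {$}.
FIRST(R) = {b, c}
FIRST(S) = {b, c}
FOLLOW(R) = {$}
FOLLOW(S) = {$}
Therefore, FOLLOW(S) = {$}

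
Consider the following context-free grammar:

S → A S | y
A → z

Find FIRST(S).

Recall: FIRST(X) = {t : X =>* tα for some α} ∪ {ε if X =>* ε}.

We compute FIRST(S) using the standard algorithm.
FIRST(A) = {z}
FIRST(S) = {y, z}
Therefore, FIRST(S) = {y, z}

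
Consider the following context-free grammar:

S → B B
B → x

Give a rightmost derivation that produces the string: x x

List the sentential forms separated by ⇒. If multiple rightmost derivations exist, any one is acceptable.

S ⇒ B B ⇒ B x ⇒ x x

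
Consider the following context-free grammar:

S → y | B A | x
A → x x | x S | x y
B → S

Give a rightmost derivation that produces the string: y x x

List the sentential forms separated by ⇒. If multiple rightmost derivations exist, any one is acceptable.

S ⇒ B A ⇒ B x x ⇒ S x x ⇒ y x x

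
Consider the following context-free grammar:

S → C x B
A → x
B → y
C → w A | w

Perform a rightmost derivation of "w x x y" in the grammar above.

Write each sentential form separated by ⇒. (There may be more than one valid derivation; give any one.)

S ⇒ C x B ⇒ C x y ⇒ w A x y ⇒ w x x y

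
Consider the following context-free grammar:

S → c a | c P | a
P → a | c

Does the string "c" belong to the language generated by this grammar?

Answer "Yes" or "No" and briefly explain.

No - no valid derivation exists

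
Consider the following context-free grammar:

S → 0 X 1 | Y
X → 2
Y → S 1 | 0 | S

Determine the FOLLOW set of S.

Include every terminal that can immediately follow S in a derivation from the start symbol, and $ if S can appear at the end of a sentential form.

We compute FOLLOW(S) using the standard algorithm.
FOLLOW(S) starts with {$}.
FIRST(S) = {0}
FIRST(X) = {2}
FIRST(Y) = {0}
FOLLOW(S) = {$, 1}
FOLLOW(X) = {1}
FOLLOW(Y) = {$, 1}
Therefore, FOLLOW(S) = {$, 1}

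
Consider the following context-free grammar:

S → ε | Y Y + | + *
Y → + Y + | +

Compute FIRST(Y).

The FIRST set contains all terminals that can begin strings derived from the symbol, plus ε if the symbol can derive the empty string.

We compute FIRST(Y) using the standard algorithm.
FIRST(S) = {+, ε}
FIRST(Y) = {+}
Therefore, FIRST(Y) = {+}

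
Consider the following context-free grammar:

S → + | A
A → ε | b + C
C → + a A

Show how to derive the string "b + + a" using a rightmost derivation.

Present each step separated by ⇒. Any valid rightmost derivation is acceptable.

S ⇒ A ⇒ b + C ⇒ b + + a A ⇒ b + + a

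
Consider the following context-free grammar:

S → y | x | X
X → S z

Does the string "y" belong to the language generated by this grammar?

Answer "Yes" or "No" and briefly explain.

Yes - a valid derivation exists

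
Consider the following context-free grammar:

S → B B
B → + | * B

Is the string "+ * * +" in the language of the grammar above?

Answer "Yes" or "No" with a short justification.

Yes - a valid derivation exists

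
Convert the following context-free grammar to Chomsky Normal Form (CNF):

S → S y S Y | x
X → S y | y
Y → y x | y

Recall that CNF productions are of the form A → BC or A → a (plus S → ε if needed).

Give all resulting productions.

TY → y; S → x; X → y; TX → x; Y → y; S → S X0; X0 → TY X1; X1 → S Y; X → S TY; Y → TY TX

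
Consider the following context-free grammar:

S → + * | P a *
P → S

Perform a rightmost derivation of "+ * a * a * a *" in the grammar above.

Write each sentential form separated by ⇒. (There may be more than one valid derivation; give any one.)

S ⇒ P a * ⇒ S a * ⇒ P a * a * ⇒ S a * a * ⇒ P a * a * a * ⇒ S a * a * a * ⇒ + * a * a * a *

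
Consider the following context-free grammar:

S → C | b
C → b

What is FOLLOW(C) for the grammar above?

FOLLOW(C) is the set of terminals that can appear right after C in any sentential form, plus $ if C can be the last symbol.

We compute FOLLOW(C) using the standard algorithm.
FOLLOW(S) starts with {$}.
FIRST(C) = {b}
FIRST(S) = {b}
FOLLOW(C) = {$}
FOLLOW(S) = {$}
Therefore, FOLLOW(C) = {$}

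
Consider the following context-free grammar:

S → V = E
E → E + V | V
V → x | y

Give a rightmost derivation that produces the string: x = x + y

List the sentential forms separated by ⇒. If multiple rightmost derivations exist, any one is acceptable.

S ⇒ V = E ⇒ V = E + V ⇒ V = E + y ⇒ V = V + y ⇒ V = x + y ⇒ x = x + y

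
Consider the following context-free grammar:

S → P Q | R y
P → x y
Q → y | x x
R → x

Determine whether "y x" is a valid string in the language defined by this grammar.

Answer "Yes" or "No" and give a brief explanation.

No - no valid derivation exists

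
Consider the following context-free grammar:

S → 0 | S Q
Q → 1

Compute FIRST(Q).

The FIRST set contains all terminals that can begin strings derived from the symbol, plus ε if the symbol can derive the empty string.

We compute FIRST(Q) using the standard algorithm.
FIRST(Q) = {1}
FIRST(S) = {0}
Therefore, FIRST(Q) = {1}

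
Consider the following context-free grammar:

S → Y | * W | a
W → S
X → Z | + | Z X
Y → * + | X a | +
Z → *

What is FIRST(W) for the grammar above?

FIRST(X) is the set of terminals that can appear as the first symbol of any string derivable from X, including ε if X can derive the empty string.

We compute FIRST(W) using the standard algorithm.
FIRST(S) = {*, +, a}
FIRST(W) = {*, +, a}
FIRST(X) = {*, +}
FIRST(Y) = {*, +}
FIRST(Z) = {*}
Therefore, FIRST(W) = {*, +, a}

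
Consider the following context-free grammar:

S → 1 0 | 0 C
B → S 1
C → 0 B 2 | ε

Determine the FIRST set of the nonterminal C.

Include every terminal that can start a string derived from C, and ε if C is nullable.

We compute FIRST(C) using the standard algorithm.
FIRST(B) = {0, 1}
FIRST(C) = {0, ε}
FIRST(S) = {0, 1}
Therefore, FIRST(C) = {0, ε}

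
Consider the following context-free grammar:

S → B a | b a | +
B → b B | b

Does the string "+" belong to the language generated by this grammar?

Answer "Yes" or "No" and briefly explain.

Yes - a valid derivation exists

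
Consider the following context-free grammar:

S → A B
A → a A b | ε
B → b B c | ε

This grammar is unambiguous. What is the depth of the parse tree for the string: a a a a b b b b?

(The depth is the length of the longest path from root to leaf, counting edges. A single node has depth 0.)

6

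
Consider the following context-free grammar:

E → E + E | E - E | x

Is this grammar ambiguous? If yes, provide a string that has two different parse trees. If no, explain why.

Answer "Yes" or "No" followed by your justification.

Yes - the string 'x - x + x + x + x' has two distinct leftmost derivations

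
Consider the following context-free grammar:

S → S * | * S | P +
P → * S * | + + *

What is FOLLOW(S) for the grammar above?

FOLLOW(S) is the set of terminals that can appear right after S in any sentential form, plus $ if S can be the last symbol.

We compute FOLLOW(S) using the standard algorithm.
FOLLOW(S) starts with {$}.
FIRST(P) = {*, +}
FIRST(S) = {*, +}
FOLLOW(P) = {+}
FOLLOW(S) = {$, *}
Therefore, FOLLOW(S) = {$, *}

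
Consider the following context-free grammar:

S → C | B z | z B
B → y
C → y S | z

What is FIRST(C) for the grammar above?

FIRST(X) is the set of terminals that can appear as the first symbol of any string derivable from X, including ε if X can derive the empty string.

We compute FIRST(C) using the standard algorithm.
FIRST(B) = {y}
FIRST(C) = {y, z}
FIRST(S) = {y, z}
Therefore, FIRST(C) = {y, z}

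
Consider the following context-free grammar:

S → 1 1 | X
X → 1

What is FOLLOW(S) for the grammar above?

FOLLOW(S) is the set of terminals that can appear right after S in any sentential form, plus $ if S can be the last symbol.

We compute FOLLOW(S) using the standard algorithm.
FOLLOW(S) starts with {$}.
FIRST(S) = {1}
FIRST(X) = {1}
FOLLOW(S) = {$}
FOLLOW(X) = {$}
Therefore, FOLLOW(S) = {$}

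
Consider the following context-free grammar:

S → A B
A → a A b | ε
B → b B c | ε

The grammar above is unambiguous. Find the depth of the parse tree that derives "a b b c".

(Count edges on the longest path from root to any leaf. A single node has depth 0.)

3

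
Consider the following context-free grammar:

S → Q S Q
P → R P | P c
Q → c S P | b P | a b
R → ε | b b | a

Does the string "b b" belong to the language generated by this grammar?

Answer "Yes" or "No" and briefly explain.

No - no valid derivation exists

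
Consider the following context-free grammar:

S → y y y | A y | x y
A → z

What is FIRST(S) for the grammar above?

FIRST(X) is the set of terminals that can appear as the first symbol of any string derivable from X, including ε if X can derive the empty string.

We compute FIRST(S) using the standard algorithm.
FIRST(A) = {z}
FIRST(S) = {x, y, z}
Therefore, FIRST(S) = {x, y, z}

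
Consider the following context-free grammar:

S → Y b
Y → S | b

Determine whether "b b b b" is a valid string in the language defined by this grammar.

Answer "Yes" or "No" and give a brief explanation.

Yes - a valid derivation exists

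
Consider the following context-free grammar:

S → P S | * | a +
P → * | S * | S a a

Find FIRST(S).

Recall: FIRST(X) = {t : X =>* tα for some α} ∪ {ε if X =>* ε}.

We compute FIRST(S) using the standard algorithm.
FIRST(P) = {*, a}
FIRST(S) = {*, a}
Therefore, FIRST(S) = {*, a}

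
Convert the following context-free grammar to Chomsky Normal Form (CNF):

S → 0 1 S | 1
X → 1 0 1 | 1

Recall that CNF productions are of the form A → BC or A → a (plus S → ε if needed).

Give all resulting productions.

T0 → 0; T1 → 1; S → 1; X → 1; S → T0 X0; X0 → T1 S; X → T1 X1; X1 → T0 T1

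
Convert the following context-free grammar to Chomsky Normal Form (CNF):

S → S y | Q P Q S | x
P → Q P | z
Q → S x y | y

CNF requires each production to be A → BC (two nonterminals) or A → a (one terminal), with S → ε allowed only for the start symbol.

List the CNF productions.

TY → y; S → x; P → z; TX → x; Q → y; S → S TY; S → Q X0; X0 → P X1; X1 → Q S; P → Q P; Q → S X2; X2 → TX TY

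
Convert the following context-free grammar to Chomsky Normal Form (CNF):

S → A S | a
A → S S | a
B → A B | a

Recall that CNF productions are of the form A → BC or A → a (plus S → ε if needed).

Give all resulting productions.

S → a; A → a; B → a; S → A S; A → S S; B → A B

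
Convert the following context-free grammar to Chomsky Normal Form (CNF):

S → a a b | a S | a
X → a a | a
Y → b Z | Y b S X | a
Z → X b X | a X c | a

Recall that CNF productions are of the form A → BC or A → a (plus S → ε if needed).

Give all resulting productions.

TA → a; TB → b; S → a; X → a; Y → a; TC → c; Z → a; S → TA X0; X0 → TA TB; S → TA S; X → TA TA; Y → TB Z; Y → Y X1; X1 → TB X2; X2 → S X; Z → X X3; X3 → TB X; Z → TA X4; X4 → X TC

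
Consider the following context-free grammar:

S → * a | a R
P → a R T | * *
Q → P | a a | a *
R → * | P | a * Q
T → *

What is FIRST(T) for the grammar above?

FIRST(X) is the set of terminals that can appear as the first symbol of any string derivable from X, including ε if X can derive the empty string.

We compute FIRST(T) using the standard algorithm.
FIRST(P) = {*, a}
FIRST(Q) = {*, a}
FIRST(R) = {*, a}
FIRST(S) = {*, a}
FIRST(T) = {*}
Therefore, FIRST(T) = {*}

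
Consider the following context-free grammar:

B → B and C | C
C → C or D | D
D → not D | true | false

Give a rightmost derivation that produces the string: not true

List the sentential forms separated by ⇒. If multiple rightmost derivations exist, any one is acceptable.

B ⇒ C ⇒ D ⇒ not D ⇒ not true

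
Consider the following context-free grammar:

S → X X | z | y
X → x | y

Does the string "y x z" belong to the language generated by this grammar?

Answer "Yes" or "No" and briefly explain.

No - no valid derivation exists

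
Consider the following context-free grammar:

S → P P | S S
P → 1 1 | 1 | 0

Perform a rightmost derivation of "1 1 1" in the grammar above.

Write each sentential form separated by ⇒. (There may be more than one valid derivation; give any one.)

S ⇒ P P ⇒ P 1 1 ⇒ 1 1 1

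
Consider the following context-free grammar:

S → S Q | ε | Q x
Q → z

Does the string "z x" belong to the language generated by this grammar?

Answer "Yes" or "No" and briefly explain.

Yes - a valid derivation exists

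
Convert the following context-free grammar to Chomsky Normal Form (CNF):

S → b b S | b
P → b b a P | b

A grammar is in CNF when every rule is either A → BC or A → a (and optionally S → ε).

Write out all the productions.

TB → b; S → b; TA → a; P → b; S → TB X0; X0 → TB S; P → TB X1; X1 → TB X2; X2 → TA P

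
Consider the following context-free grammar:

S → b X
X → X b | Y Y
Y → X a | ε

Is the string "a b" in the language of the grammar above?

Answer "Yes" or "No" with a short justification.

No - no valid derivation exists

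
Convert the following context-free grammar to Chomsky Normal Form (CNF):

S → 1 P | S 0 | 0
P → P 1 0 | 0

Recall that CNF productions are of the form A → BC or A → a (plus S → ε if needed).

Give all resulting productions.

T1 → 1; T0 → 0; S → 0; P → 0; S → T1 P; S → S T0; P → P X0; X0 → T1 T0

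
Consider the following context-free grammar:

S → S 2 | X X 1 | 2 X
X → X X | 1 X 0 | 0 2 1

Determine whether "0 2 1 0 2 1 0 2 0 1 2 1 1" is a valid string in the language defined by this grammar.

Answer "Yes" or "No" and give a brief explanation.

No - no valid derivation exists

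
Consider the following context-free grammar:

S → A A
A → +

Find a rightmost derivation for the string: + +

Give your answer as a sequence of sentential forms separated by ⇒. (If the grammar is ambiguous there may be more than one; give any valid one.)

S ⇒ A A ⇒ A + ⇒ + +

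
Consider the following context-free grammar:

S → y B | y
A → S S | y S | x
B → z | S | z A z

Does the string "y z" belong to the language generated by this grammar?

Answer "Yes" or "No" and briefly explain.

Yes - a valid derivation exists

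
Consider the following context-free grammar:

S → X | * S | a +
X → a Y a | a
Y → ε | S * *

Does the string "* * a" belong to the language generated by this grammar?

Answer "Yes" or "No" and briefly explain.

Yes - a valid derivation exists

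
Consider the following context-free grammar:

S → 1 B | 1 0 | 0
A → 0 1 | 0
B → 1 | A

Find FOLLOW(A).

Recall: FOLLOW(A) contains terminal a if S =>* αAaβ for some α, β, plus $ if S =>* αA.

We compute FOLLOW(A) using the standard algorithm.
FOLLOW(S) starts with {$}.
FIRST(A) = {0}
FIRST(B) = {0, 1}
FIRST(S) = {0, 1}
FOLLOW(A) = {$}
FOLLOW(B) = {$}
FOLLOW(S) = {$}
Therefore, FOLLOW(A) = {$}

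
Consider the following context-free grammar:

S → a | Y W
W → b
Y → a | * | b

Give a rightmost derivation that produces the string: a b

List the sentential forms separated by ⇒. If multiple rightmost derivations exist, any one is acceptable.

S ⇒ Y W ⇒ Y b ⇒ a b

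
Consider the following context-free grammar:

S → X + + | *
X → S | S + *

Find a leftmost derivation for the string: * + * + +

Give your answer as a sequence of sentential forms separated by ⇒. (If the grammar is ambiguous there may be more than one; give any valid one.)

S ⇒ X + + ⇒ S + * + + ⇒ * + * + +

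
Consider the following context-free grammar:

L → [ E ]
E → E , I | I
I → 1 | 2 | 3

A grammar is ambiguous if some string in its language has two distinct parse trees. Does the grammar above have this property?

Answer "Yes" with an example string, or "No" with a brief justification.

No - the grammar is unambiguous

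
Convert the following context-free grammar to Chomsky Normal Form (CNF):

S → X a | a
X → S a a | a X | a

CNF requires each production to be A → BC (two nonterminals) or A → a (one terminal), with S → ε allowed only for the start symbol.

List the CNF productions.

TA → a; S → a; X → a; S → X TA; X → S X0; X0 → TA TA; X → TA X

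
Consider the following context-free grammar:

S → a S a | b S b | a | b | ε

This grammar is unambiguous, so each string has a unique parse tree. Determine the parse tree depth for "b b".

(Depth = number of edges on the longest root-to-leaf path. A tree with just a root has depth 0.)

2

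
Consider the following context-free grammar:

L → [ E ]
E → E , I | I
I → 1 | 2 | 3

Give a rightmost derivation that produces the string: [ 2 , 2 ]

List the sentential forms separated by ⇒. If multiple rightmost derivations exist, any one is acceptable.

L ⇒ [ E ] ⇒ [ E , I ] ⇒ [ E , 2 ] ⇒ [ I , 2 ] ⇒ [ 2 , 2 ]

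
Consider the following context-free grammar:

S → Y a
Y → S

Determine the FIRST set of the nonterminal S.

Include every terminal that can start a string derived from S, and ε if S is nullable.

We compute FIRST(S) using the standard algorithm.
FIRST(S) = {}
FIRST(Y) = {}
Therefore, FIRST(S) = {}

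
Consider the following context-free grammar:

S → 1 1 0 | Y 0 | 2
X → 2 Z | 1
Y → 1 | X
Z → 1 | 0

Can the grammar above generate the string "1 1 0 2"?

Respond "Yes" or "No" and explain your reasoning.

No - no valid derivation exists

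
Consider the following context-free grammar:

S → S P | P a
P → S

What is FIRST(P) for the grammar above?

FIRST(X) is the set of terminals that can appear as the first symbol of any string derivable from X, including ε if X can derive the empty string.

We compute FIRST(P) using the standard algorithm.
FIRST(P) = {}
FIRST(S) = {}
Therefore, FIRST(P) = {}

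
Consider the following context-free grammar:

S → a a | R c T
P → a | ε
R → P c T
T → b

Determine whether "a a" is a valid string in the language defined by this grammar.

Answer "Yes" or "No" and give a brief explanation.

Yes - a valid derivation exists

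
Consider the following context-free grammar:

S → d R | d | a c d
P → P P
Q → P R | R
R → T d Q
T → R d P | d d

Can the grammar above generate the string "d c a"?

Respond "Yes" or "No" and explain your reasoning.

No - no valid derivation exists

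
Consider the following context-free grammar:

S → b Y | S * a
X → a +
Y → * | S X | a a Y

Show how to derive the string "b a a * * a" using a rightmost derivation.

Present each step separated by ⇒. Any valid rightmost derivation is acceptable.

S ⇒ S * a ⇒ b Y * a ⇒ b a a Y * a ⇒ b a a * * a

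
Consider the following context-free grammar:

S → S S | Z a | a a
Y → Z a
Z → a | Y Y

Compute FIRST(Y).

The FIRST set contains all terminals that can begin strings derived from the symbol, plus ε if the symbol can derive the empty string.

We compute FIRST(Y) using the standard algorithm.
FIRST(S) = {a}
FIRST(Y) = {a}
FIRST(Z) = {a}
Therefore, FIRST(Y) = {a}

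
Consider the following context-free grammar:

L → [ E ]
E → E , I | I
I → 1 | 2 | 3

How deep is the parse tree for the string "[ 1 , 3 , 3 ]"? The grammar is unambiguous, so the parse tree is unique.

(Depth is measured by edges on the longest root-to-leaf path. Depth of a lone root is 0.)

5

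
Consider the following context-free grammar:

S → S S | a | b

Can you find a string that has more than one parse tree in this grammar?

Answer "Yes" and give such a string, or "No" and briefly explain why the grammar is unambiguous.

Yes - the string 'b b a' has two distinct parse trees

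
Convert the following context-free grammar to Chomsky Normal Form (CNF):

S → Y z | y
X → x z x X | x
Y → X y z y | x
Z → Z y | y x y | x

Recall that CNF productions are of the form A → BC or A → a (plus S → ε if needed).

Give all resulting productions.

TZ → z; S → y; TX → x; X → x; TY → y; Y → x; Z → x; S → Y TZ; X → TX X0; X0 → TZ X1; X1 → TX X; Y → X X2; X2 → TY X3; X3 → TZ TY; Z → Z TY; Z → TY X4; X4 → TX TY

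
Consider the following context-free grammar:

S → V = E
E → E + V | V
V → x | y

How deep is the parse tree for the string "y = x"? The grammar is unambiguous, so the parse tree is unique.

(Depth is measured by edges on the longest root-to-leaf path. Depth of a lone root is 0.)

3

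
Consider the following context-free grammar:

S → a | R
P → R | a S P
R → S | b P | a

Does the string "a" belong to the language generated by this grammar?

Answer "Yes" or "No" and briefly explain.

Yes - a valid derivation exists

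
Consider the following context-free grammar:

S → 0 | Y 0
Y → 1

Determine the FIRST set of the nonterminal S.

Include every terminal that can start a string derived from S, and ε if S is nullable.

We compute FIRST(S) using the standard algorithm.
FIRST(S) = {0, 1}
FIRST(Y) = {1}
Therefore, FIRST(S) = {0, 1}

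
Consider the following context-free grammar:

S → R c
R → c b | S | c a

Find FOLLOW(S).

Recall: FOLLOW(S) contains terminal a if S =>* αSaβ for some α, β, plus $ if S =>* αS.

We compute FOLLOW(S) using the standard algorithm.
FOLLOW(S) starts with {$}.
FIRST(R) = {c}
FIRST(S) = {c}
FOLLOW(R) = {c}
FOLLOW(S) = {$, c}
Therefore, FOLLOW(S) = {$, c}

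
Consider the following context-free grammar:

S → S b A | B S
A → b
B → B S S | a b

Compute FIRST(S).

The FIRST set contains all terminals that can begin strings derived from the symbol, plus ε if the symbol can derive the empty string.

We compute FIRST(S) using the standard algorithm.
FIRST(A) = {b}
FIRST(B) = {a}
FIRST(S) = {a}
Therefore, FIRST(S) = {a}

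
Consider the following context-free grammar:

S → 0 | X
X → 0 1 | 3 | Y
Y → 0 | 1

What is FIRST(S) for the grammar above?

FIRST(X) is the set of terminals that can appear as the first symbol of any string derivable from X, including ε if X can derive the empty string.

We compute FIRST(S) using the standard algorithm.
FIRST(S) = {0, 1, 3}
FIRST(X) = {0, 1, 3}
FIRST(Y) = {0, 1}
Therefore, FIRST(S) = {0, 1, 3}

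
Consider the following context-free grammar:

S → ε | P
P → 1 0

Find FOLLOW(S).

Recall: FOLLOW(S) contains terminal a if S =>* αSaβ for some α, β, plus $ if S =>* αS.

We compute FOLLOW(S) using the standard algorithm.
FOLLOW(S) starts with {$}.
FIRST(P) = {1}
FIRST(S) = {1, ε}
FOLLOW(P) = {$}
FOLLOW(S) = {$}
Therefore, FOLLOW(S) = {$}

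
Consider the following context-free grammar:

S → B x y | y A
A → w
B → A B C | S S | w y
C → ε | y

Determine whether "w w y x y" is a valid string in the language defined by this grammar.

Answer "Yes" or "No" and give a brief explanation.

Yes - a valid derivation exists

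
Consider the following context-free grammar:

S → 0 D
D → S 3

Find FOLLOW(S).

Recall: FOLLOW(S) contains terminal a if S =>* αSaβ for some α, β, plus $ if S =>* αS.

We compute FOLLOW(S) using the standard algorithm.
FOLLOW(S) starts with {$}.
FIRST(D) = {0}
FIRST(S) = {0}
FOLLOW(D) = {$, 3}
FOLLOW(S) = {$, 3}
Therefore, FOLLOW(S) = {$, 3}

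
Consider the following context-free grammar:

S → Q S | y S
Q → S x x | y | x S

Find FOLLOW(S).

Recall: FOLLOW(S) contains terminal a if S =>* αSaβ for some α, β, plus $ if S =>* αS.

We compute FOLLOW(S) using the standard algorithm.
FOLLOW(S) starts with {$}.
FIRST(Q) = {x, y}
FIRST(S) = {x, y}
FOLLOW(Q) = {x, y}
FOLLOW(S) = {$, x, y}
Therefore, FOLLOW(S) = {$, x, y}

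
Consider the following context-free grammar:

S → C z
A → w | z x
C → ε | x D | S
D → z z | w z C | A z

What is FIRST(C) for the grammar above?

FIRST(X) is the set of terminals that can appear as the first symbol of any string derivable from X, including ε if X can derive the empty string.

We compute FIRST(C) using the standard algorithm.
FIRST(A) = {w, z}
FIRST(C) = {x, z, ε}
FIRST(D) = {w, z}
FIRST(S) = {x, z}
Therefore, FIRST(C) = {x, z, ε}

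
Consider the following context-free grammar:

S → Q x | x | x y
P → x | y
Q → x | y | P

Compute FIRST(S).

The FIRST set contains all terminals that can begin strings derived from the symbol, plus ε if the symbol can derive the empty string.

We compute FIRST(S) using the standard algorithm.
FIRST(P) = {x, y}
FIRST(Q) = {x, y}
FIRST(S) = {x, y}
Therefore, FIRST(S) = {x, y}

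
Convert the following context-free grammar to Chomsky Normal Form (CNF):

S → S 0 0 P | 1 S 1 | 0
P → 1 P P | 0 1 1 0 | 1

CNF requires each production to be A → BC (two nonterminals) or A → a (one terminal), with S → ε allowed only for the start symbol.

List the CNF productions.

T0 → 0; T1 → 1; S → 0; P → 1; S → S X0; X0 → T0 X1; X1 → T0 P; S → T1 X2; X2 → S T1; P → T1 X3; X3 → P P; P → T0 X4; X4 → T1 X5; X5 → T1 T0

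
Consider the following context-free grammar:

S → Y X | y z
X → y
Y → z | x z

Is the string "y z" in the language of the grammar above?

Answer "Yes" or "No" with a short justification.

Yes - a valid derivation exists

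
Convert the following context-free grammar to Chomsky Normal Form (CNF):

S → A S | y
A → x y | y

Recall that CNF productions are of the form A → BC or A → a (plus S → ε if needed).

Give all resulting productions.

S → y; TX → x; TY → y; A → y; S → A S; A → TX TY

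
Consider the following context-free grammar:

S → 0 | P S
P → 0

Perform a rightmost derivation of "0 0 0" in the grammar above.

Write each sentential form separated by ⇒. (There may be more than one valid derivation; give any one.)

S ⇒ P S ⇒ P P S ⇒ P P 0 ⇒ P 0 0 ⇒ 0 0 0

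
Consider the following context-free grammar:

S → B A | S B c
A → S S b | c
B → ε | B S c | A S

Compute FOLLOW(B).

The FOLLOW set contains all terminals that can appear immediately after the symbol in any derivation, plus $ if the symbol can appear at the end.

We compute FOLLOW(B) using the standard algorithm.
FOLLOW(S) starts with {$}.
FIRST(A) = {c}
FIRST(B) = {c, ε}
FIRST(S) = {c}
FOLLOW(A) = {$, b, c}
FOLLOW(B) = {c}
FOLLOW(S) = {$, b, c}
Therefore, FOLLOW(B) = {c}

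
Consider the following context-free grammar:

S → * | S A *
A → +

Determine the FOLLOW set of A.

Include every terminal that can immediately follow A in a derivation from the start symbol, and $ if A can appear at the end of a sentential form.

We compute FOLLOW(A) using the standard algorithm.
FOLLOW(S) starts with {$}.
FIRST(A) = {+}
FIRST(S) = {*}
FOLLOW(A) = {*}
FOLLOW(S) = {$, +}
Therefore, FOLLOW(A) = {*}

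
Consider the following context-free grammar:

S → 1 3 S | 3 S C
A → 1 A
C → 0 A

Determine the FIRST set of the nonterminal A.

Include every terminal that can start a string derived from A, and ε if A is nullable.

We compute FIRST(A) using the standard algorithm.
FIRST(A) = {1}
FIRST(C) = {0}
FIRST(S) = {1, 3}
Therefore, FIRST(A) = {1}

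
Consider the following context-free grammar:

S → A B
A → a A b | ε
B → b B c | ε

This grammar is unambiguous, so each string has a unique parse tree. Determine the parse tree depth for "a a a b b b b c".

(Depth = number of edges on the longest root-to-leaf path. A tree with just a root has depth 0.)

5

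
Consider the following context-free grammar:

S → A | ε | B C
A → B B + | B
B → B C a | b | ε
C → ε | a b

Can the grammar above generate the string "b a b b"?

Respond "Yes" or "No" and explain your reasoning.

No - no valid derivation exists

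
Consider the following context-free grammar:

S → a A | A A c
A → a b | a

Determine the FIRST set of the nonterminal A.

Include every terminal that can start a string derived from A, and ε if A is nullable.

We compute FIRST(A) using the standard algorithm.
FIRST(A) = {a}
FIRST(S) = {a}
Therefore, FIRST(A) = {a}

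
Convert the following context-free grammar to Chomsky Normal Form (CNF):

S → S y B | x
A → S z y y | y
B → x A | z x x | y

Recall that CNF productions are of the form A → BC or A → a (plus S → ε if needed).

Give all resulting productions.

TY → y; S → x; TZ → z; A → y; TX → x; B → y; S → S X0; X0 → TY B; A → S X1; X1 → TZ X2; X2 → TY TY; B → TX A; B → TZ X3; X3 → TX TX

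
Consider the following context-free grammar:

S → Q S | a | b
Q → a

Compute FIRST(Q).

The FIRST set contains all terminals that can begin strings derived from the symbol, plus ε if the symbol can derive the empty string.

We compute FIRST(Q) using the standard algorithm.
FIRST(Q) = {a}
FIRST(S) = {a, b}
Therefore, FIRST(Q) = {a}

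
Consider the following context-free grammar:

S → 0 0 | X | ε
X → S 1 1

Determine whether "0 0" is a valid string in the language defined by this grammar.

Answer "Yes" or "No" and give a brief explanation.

Yes - a valid derivation exists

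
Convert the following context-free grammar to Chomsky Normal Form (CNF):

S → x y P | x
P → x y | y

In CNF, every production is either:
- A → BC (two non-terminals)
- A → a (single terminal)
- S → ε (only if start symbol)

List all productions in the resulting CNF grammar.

TX → x; TY → y; S → x; P → y; S → TX X0; X0 → TY P; P → TX TY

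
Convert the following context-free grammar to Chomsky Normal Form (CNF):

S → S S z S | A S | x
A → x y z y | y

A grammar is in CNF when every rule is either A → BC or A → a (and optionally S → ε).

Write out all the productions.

TZ → z; S → x; TX → x; TY → y; A → y; S → S X0; X0 → S X1; X1 → TZ S; S → A S; A → TX X2; X2 → TY X3; X3 → TZ TY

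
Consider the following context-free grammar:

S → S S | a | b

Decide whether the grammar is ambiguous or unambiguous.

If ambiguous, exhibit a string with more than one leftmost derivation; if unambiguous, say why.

Ambiguous - the string 'b b b b b a' has two distinct leftmost derivations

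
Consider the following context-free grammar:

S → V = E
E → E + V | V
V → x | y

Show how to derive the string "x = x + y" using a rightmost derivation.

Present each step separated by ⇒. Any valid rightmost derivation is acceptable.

S ⇒ V = E ⇒ V = E + V ⇒ V = E + y ⇒ V = V + y ⇒ V = x + y ⇒ x = x + y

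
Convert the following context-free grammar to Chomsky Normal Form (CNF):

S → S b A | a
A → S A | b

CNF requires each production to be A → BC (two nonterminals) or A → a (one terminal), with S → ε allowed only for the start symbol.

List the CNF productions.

TB → b; S → a; A → b; S → S X0; X0 → TB A; A → S A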